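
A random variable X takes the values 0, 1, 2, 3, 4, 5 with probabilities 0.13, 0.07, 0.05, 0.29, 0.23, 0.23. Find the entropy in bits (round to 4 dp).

2.3605 bits

H = −Σ pᵢ log₂ pᵢ.
−0.13·log₂(0.13) = 0.3826
−0.07·log₂(0.07) = 0.2686
−0.05·log₂(0.05) = 0.2161
−0.29·log₂(0.29) = 0.5179
−0.23·log₂(0.23) = 0.4877
−0.23·log₂(0.23) = 0.4877
Sum ≈ 2.3605 → 2.3605 bits.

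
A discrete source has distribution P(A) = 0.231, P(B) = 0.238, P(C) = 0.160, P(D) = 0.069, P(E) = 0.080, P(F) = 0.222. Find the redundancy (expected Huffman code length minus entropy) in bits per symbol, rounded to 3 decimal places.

Entropy H = −Σ p log₂ p ≈ 2.4440 bits.
Huffman merges: 69/1000+2/25→149/1000; 149/1000+4/25→309/1000; 111/500+231/1000→453/1000; 119/500+309/1000→547/1000; 453/1000+547/1000→1. L = 1229/500 ≈ 2.4580.
L − H = 2.4580 − 2.4440 = 0.014 bits.

0.014 bits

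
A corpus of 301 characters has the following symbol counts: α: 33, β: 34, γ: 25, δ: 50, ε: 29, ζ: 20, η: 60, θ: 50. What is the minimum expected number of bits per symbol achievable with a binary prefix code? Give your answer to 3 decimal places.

2.950 bits/symbol

Probabilities are the counts divided by 301.
Repeatedly combine the two least-probable nodes; the expected code length is the sum of the merged weights.
merge 20/301 + 25/301 → 45/301
merge 29/301 + 33/301 → 62/301
merge 34/301 + 45/301 → 79/301
merge 50/301 + 50/301 → 100/301
merge 60/301 + 62/301 → 122/301
merge 79/301 + 100/301 → 179/301
merge 122/301 + 179/301 → 1
L = 45/301 + 62/301 + 79/301 + 100/301 + 122/301 + 179/301 + 1 = 888/301 ≈ 2.950 bits/symbol.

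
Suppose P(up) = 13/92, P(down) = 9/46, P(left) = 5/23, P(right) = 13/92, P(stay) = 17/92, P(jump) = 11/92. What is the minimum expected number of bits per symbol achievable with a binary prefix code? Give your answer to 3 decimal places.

2.587 bits/symbol

Repeatedly combine the two least-probable nodes; the expected code length is the sum of the merged weights.
merge 11/92 + 13/92 → 6/23
merge 13/92 + 17/92 → 15/46
merge 9/46 + 5/23 → 19/46
merge 6/23 + 15/46 → 27/46
merge 19/46 + 27/46 → 1
L = 6/23 + 15/46 + 19/46 + 27/46 + 1 = 119/46 ≈ 2.587 bits/symbol.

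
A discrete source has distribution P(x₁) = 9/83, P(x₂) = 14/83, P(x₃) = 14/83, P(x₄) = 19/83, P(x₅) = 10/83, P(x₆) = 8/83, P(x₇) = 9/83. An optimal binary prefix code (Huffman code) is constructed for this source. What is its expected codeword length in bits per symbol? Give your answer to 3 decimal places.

2.771 bits/symbol

Repeatedly combine the two least-probable nodes; the expected code length is the sum of the merged weights.
merge 8/83 + 9/83 → 17/83
merge 9/83 + 10/83 → 19/83
merge 14/83 + 14/83 → 28/83
merge 17/83 + 19/83 → 36/83
merge 19/83 + 28/83 → 47/83
merge 36/83 + 47/83 → 1
L = 17/83 + 19/83 + 28/83 + 36/83 + 47/83 + 1 = 230/83 ≈ 2.771 bits/symbol.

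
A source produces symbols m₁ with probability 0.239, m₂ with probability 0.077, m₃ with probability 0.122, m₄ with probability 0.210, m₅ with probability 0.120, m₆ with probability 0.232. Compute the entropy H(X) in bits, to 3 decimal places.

H = −Σ pᵢ log₂ pᵢ.
−0.239·log₂(0.239) = 0.4935
−0.077·log₂(0.077) = 0.2848
−0.122·log₂(0.122) = 0.3703
−0.210·log₂(0.210) = 0.4728
−0.120·log₂(0.120) = 0.3671
−0.232·log₂(0.232) = 0.4890
Sum ≈ 2.4775 → 2.478 bits.

2.478 bits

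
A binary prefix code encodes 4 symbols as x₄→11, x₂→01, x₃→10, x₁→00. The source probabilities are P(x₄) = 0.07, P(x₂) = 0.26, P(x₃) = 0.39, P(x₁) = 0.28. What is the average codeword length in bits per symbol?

2 bits/symbol

L̄ = Σ pᵢ·ℓᵢ = 0.07·2 + 0.26·2 + 0.39·2 + 0.28·2 = 2 bits/symbol.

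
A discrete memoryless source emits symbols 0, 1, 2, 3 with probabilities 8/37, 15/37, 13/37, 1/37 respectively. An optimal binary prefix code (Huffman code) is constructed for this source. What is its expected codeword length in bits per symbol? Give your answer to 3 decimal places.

Repeatedly combine the two least-probable nodes; the expected code length is the sum of the merged weights.
merge 1/37 + 8/37 → 9/37
merge 9/37 + 13/37 → 22/37
merge 15/37 + 22/37 → 1
L = 9/37 + 22/37 + 1 = 68/37 ≈ 1.838 bits/symbol.

1.838 bits/symbol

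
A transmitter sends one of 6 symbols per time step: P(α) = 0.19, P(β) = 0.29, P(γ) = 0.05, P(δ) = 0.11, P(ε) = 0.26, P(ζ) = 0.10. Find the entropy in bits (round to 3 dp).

2.377 bits

H = −Σ pᵢ log₂ pᵢ.
−0.19·log₂(0.19) = 0.4552
−0.29·log₂(0.29) = 0.5179
−0.05·log₂(0.05) = 0.2161
−0.11·log₂(0.11) = 0.3503
−0.26·log₂(0.26) = 0.5053
−0.10·log₂(0.10) = 0.3322
Sum ≈ 2.3770 → 2.377 bits.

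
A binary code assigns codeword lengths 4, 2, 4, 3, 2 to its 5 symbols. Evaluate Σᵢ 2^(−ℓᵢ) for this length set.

0.75

With common denominator 2^4 = 16: Σ 2^(−ℓᵢ) = 1/16 + 4/16 + 1/16 + 2/16 + 4/16 = 12/16 = 0.75.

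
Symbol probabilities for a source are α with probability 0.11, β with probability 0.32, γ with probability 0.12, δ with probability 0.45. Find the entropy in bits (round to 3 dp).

1.762 bits

H = −Σ pᵢ log₂ pᵢ.
−0.11·log₂(0.11) = 0.3503
−0.32·log₂(0.32) = 0.5260
−0.12·log₂(0.12) = 0.3671
−0.45·log₂(0.45) = 0.5184
Sum ≈ 1.7618 → 1.762 bits.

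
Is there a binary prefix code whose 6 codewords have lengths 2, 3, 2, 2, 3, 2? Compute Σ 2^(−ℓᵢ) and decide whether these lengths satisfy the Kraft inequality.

With common denominator 2^3 = 8: Σ 2^(−ℓᵢ) = 2/8 + 1/8 + 2/8 + 2/8 + 1/8 + 2/8 = 10/8 = 1.25.
Kraft's inequality requires Σ ≤ 1; here Σ = 1.25 > 1, so no such prefix code exists.

1.25; no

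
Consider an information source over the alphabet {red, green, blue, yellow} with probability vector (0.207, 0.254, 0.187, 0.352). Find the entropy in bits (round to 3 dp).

1.955 bits

H = −Σ pᵢ log₂ pᵢ.
−0.207·log₂(0.207) = 0.4704
−0.254·log₂(0.254) = 0.5022
−0.187·log₂(0.187) = 0.4523
−0.352·log₂(0.352) = 0.5302
Sum ≈ 1.9551 → 1.955 bits.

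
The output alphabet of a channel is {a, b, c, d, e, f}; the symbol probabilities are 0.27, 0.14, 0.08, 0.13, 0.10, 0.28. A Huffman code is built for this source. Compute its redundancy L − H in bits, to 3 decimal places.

0.022 bits

Entropy H = −Σ p log₂ p ≈ 2.4277 bits.
Huffman merges: 2/25+1/10→9/50; 13/100+7/50→27/100; 9/50+27/100→9/20; 27/100+7/25→11/20; 9/20+11/20→1. L = 49/20 ≈ 2.4500.
L − H = 2.4500 − 2.4277 = 0.022 bits.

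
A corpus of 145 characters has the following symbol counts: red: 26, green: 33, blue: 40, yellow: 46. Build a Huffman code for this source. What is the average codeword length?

2 bits/symbol

Probabilities are the counts divided by 145.
Repeatedly combine the two least-probable nodes; the expected code length is the sum of the merged weights.
merge 26/145 + 33/145 → 59/145
merge 8/29 + 46/145 → 86/145
merge 59/145 + 86/145 → 1
L = 59/145 + 86/145 + 1 = 2 bits/symbol.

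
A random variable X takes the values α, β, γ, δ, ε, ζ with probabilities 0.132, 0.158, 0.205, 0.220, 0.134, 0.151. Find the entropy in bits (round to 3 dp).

H = −Σ pᵢ log₂ pᵢ.
−0.132·log₂(0.132) = 0.3856
−0.158·log₂(0.158) = 0.4206
−0.205·log₂(0.205) = 0.4687
−0.220·log₂(0.220) = 0.4806
−0.134·log₂(0.134) = 0.3886
−0.151·log₂(0.151) = 0.4118
Sum ≈ 2.5559 → 2.556 bits.

2.556 bits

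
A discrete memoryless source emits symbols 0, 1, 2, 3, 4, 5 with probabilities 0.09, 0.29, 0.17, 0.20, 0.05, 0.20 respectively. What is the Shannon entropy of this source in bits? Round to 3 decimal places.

2.410 bits

H = −Σ pᵢ log₂ pᵢ.
−0.09·log₂(0.09) = 0.3127
−0.29·log₂(0.29) = 0.5179
−0.17·log₂(0.17) = 0.4346
−0.20·log₂(0.20) = 0.4644
−0.05·log₂(0.05) = 0.2161
−0.20·log₂(0.20) = 0.4644
Sum ≈ 2.4100 → 2.410 bits.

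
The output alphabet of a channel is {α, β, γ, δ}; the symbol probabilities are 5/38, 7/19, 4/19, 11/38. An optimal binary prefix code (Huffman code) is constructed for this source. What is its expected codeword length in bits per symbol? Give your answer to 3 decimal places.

1.974 bits/symbol

Repeatedly combine the two least-probable nodes; the expected code length is the sum of the merged weights.
merge 5/38 + 4/19 → 13/38
merge 11/38 + 13/38 → 12/19
merge 7/19 + 12/19 → 1
L = 13/38 + 12/19 + 1 = 75/38 ≈ 1.974 bits/symbol.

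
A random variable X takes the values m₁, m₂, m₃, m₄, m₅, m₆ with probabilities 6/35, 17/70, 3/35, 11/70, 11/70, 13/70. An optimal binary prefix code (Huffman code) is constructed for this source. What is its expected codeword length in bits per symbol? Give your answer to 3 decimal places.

2.571 bits/symbol

Repeatedly combine the two least-probable nodes; the expected code length is the sum of the merged weights.
merge 3/35 + 11/70 → 17/70
merge 11/70 + 6/35 → 23/70
merge 13/70 + 17/70 → 3/7
merge 17/70 + 23/70 → 4/7
merge 3/7 + 4/7 → 1
L = 17/70 + 23/70 + 3/7 + 4/7 + 1 = 18/7 ≈ 2.571 bits/symbol.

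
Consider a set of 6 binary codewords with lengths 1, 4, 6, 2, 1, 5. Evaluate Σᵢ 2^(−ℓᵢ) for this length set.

With common denominator 2^6 = 64: Σ 2^(−ℓᵢ) = 32/64 + 4/64 + 1/64 + 16/64 + 32/64 + 2/64 = 87/64 = 1.359375.

1.359375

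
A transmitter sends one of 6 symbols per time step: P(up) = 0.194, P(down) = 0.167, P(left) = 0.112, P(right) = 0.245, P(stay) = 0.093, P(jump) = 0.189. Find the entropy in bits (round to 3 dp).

2.514 bits

H = −Σ pᵢ log₂ pᵢ.
−0.194·log₂(0.194) = 0.4590
−0.167·log₂(0.167) = 0.4312
−0.112·log₂(0.112) = 0.3537
−0.245·log₂(0.245) = 0.4971
−0.093·log₂(0.093) = 0.3187
−0.189·log₂(0.189) = 0.4543
Sum ≈ 2.5140 → 2.514 bits.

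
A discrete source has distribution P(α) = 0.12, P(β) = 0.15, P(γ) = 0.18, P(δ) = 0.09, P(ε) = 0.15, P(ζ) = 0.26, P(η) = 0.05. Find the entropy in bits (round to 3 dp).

H = −Σ pᵢ log₂ pᵢ.
−0.12·log₂(0.12) = 0.3671
−0.15·log₂(0.15) = 0.4105
−0.18·log₂(0.18) = 0.4453
−0.09·log₂(0.09) = 0.3127
−0.15·log₂(0.15) = 0.4105
−0.26·log₂(0.26) = 0.5053
−0.05·log₂(0.05) = 0.2161
Sum ≈ 2.6675 → 2.668 bits.

2.668 bits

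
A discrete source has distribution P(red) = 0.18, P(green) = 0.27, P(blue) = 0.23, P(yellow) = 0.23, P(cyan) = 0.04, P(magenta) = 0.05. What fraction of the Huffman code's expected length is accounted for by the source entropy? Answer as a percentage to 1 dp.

Entropy H = −Σ p log₂ p ≈ 2.3325 bits.
Huffman merges: 1/25+1/20→9/100; 9/100+9/50→27/100; 23/100+23/100→23/50; 27/100+27/100→27/50; 23/50+27/50→1. L = 59/25 ≈ 2.3600.
Efficiency = H/L = 2.3325/2.3600 = 98.8%.

98.8%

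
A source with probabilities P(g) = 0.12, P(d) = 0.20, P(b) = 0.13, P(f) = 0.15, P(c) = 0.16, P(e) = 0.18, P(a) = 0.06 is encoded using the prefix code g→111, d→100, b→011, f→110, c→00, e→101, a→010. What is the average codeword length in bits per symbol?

L̄ = Σ pᵢ·ℓᵢ = 0.12·3 + 0.20·3 + 0.13·3 + 0.15·3 + 0.16·2 + 0.18·3 + 0.06·3 = 2.84 bits/symbol.

2.84 bits/symbol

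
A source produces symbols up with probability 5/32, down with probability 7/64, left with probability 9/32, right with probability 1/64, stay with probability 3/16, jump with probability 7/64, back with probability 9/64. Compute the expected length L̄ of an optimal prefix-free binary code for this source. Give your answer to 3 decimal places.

2.656 bits/symbol

Repeatedly combine the two least-probable nodes; the expected code length is the sum of the merged weights.
merge 1/64 + 7/64 → 1/8
merge 7/64 + 1/8 → 15/64
merge 9/64 + 5/32 → 19/64
merge 3/16 + 15/64 → 27/64
merge 9/32 + 19/64 → 37/64
merge 27/64 + 37/64 → 1
L = 1/8 + 15/64 + 19/64 + 27/64 + 37/64 + 1 = 85/32 ≈ 2.656 bits/symbol.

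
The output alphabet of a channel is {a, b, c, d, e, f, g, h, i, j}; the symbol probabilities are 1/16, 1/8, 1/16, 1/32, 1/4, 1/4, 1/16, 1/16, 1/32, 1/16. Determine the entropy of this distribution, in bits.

Each probability is a power of 1/2, so log₂(1/p) is an integer.
H = Σ p·log₂(1/p) = 1/16·4 + 1/8·3 + 1/16·4 + 1/32·5 + 1/4·2 + 1/4·2 + 1/16·4 + 1/16·4 + 1/32·5 + 1/16·4 = 2.9375 bits.

2.9375 bits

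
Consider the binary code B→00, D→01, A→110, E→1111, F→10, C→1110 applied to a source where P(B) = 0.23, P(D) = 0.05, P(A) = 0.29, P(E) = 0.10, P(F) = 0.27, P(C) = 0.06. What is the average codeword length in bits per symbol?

2.61 bits/symbol

L̄ = Σ pᵢ·ℓᵢ = 0.23·2 + 0.05·2 + 0.29·3 + 0.10·4 + 0.27·2 + 0.06·4 = 2.61 bits/symbol.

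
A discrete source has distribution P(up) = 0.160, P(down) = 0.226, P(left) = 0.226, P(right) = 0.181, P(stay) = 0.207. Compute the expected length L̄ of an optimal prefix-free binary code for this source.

Repeatedly combine the two least-probable nodes; the expected code length is the sum of the merged weights.
merge 4/25 + 181/1000 → 341/1000
merge 207/1000 + 113/500 → 433/1000
merge 113/500 + 341/1000 → 567/1000
merge 433/1000 + 567/1000 → 1
L = 341/1000 + 433/1000 + 567/1000 + 1 = 2341/1000 = 2.341 bits/symbol.

2.341 bits/symbol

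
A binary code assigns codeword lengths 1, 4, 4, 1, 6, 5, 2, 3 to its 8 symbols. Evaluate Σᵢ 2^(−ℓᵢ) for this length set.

1.546875

With common denominator 2^6 = 64: Σ 2^(−ℓᵢ) = 32/64 + 4/64 + 4/64 + 32/64 + 1/64 + 2/64 + 16/64 + 8/64 = 99/64 = 1.546875.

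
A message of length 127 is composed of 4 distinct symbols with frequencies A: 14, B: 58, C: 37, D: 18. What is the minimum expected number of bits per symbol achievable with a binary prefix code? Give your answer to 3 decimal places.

Probabilities are the counts divided by 127.
Repeatedly combine the two least-probable nodes; the expected code length is the sum of the merged weights.
merge 14/127 + 18/127 → 32/127
merge 32/127 + 37/127 → 69/127
merge 58/127 + 69/127 → 1
L = 32/127 + 69/127 + 1 = 228/127 ≈ 1.795 bits/symbol.

1.795 bits/symbol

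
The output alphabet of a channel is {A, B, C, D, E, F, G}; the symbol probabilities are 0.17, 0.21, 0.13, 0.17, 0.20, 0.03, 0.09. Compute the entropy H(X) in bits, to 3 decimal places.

H = −Σ pᵢ log₂ pᵢ.
−0.17·log₂(0.17) = 0.4346
−0.21·log₂(0.21) = 0.4728
−0.13·log₂(0.13) = 0.3826
−0.17·log₂(0.17) = 0.4346
−0.20·log₂(0.20) = 0.4644
−0.03·log₂(0.03) = 0.1518
−0.09·log₂(0.09) = 0.3127
Sum ≈ 2.6534 → 2.653 bits.

2.653 bits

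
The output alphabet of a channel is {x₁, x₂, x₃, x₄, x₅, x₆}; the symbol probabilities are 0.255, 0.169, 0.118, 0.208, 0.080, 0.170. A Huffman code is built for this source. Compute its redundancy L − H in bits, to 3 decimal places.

0.040 bits

Entropy H = −Σ p log₂ p ≈ 2.4973 bits.
Huffman merges: 2/25+59/500→99/500; 169/1000+17/100→339/1000; 99/500+26/125→203/500; 51/200+339/1000→297/500; 203/500+297/500→1. L = 2537/1000 ≈ 2.5370.
L − H = 2.5370 − 2.4973 = 0.040 bits.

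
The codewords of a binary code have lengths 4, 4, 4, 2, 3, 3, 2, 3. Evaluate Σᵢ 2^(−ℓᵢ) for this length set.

With common denominator 2^4 = 16: Σ 2^(−ℓᵢ) = 1/16 + 1/16 + 1/16 + 4/16 + 2/16 + 2/16 + 4/16 + 2/16 = 17/16 = 1.0625.

1.0625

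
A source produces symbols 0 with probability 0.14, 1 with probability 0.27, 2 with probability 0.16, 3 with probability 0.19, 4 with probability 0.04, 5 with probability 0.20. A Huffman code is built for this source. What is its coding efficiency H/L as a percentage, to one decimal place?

96.6%

Entropy H = −Σ p log₂ p ≈ 2.4355 bits.
Huffman merges: 1/25+7/50→9/50; 4/25+9/50→17/50; 19/100+1/5→39/100; 27/100+17/50→61/100; 39/100+61/100→1. L = 63/25 ≈ 2.5200.
Efficiency = H/L = 2.4355/2.5200 = 96.6%.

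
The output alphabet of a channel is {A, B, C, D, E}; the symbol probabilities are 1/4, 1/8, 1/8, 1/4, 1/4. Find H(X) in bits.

2.25 bits

Each probability is a power of 1/2, so log₂(1/p) is an integer.
H = Σ p·log₂(1/p) = 1/4·2 + 1/8·3 + 1/8·3 + 1/4·2 + 1/4·2 = 2.25 bits.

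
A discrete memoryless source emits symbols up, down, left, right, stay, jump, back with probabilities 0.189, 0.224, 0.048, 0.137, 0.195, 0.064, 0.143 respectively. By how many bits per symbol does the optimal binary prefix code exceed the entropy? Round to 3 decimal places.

Entropy H = −Σ p log₂ p ≈ 2.6559 bits.
Huffman merges: 6/125+8/125→14/125; 14/125+137/1000→249/1000; 143/1000+189/1000→83/250; 39/200+28/125→419/1000; 249/1000+83/250→581/1000; 419/1000+581/1000→1. L = 2693/1000 ≈ 2.6930.
L − H = 2.6930 − 2.6559 = 0.037 bits.

0.037 bits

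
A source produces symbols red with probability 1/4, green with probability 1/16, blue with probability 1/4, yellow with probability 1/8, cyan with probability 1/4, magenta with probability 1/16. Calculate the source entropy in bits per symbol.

2.375 bits

Each probability is a power of 1/2, so log₂(1/p) is an integer.
H = Σ p·log₂(1/p) = 1/4·2 + 1/16·4 + 1/4·2 + 1/8·3 + 1/4·2 + 1/16·4 = 2.375 bits.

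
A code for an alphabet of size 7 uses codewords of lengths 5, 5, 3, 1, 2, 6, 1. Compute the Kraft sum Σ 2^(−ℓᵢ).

1.453125

With common denominator 2^6 = 64: Σ 2^(−ℓᵢ) = 2/64 + 2/64 + 8/64 + 32/64 + 16/64 + 1/64 + 32/64 = 93/64 = 1.453125.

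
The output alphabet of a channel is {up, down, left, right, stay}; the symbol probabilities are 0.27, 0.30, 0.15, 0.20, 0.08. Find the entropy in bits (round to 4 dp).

H = −Σ pᵢ log₂ pᵢ.
−0.27·log₂(0.27) = 0.5100
−0.30·log₂(0.30) = 0.5211
−0.15·log₂(0.15) = 0.4105
−0.20·log₂(0.20) = 0.4644
−0.08·log₂(0.08) = 0.2915
Sum ≈ 2.1976 → 2.1976 bits.

2.1976 bits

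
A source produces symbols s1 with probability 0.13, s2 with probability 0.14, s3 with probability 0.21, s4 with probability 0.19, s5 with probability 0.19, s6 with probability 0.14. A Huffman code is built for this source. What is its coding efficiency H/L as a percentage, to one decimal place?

Entropy H = −Σ p log₂ p ≈ 2.5601 bits.
Huffman merges: 13/100+7/50→27/100; 7/50+19/100→33/100; 19/100+21/100→2/5; 27/100+33/100→3/5; 2/5+3/5→1. L = 13/5 ≈ 2.6000.
Efficiency = H/L = 2.5601/2.6000 = 98.5%.

98.5%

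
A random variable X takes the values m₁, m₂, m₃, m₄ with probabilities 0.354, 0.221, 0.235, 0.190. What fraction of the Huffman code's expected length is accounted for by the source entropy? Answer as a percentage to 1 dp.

97.9%

Entropy H = −Σ p log₂ p ≈ 1.9579 bits.
Huffman merges: 19/100+221/1000→411/1000; 47/200+177/500→589/1000; 411/1000+589/1000→1. L = 2 ≈ 2.0000.
Efficiency = H/L = 1.9579/2.0000 = 97.9%.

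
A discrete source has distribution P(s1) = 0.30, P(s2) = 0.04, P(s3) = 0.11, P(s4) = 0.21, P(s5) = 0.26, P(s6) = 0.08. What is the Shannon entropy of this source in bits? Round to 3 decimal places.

H = −Σ pᵢ log₂ pᵢ.
−0.30·log₂(0.30) = 0.5211
−0.04·log₂(0.04) = 0.1858
−0.11·log₂(0.11) = 0.3503
−0.21·log₂(0.21) = 0.4728
−0.26·log₂(0.26) = 0.5053
−0.08·log₂(0.08) = 0.2915
Sum ≈ 2.3268 → 2.327 bits.

2.327 bits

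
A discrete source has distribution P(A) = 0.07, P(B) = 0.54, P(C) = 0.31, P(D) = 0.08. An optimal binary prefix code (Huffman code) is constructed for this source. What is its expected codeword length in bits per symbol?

1.61 bits/symbol

Repeatedly combine the two least-probable nodes; the expected code length is the sum of the merged weights.
merge 7/100 + 2/25 → 3/20
merge 3/20 + 31/100 → 23/50
merge 23/50 + 27/50 → 1
L = 3/20 + 23/50 + 1 = 161/100 = 1.61 bits/symbol.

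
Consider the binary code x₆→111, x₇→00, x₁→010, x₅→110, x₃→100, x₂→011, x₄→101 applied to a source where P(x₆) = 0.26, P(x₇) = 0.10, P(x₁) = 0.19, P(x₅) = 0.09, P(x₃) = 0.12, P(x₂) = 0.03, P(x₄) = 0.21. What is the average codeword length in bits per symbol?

2.9 bits/symbol

L̄ = Σ pᵢ·ℓᵢ = 0.26·3 + 0.10·2 + 0.19·3 + 0.09·3 + 0.12·3 + 0.03·3 + 0.21·3 = 2.9 bits/symbol.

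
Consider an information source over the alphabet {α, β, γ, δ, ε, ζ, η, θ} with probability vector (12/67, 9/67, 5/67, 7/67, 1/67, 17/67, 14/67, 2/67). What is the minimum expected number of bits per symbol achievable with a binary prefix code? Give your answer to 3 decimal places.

Repeatedly combine the two least-probable nodes; the expected code length is the sum of the merged weights.
merge 1/67 + 2/67 → 3/67
merge 3/67 + 5/67 → 8/67
merge 7/67 + 8/67 → 15/67
merge 9/67 + 12/67 → 21/67
merge 14/67 + 15/67 → 29/67
merge 17/67 + 21/67 → 38/67
merge 29/67 + 38/67 → 1
L = 3/67 + 8/67 + 15/67 + 21/67 + 29/67 + 38/67 + 1 = 181/67 ≈ 2.701 bits/symbol.

2.701 bits/symbol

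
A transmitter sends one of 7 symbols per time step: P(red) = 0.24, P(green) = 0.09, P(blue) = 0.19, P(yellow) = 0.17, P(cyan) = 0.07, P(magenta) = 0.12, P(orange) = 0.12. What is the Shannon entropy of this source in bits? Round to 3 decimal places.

H = −Σ pᵢ log₂ pᵢ.
−0.24·log₂(0.24) = 0.4941
−0.09·log₂(0.09) = 0.3127
−0.19·log₂(0.19) = 0.4552
−0.17·log₂(0.17) = 0.4346
−0.07·log₂(0.07) = 0.2686
−0.12·log₂(0.12) = 0.3671
−0.12·log₂(0.12) = 0.3671
Sum ≈ 2.6993 → 2.699 bits.

2.699 bits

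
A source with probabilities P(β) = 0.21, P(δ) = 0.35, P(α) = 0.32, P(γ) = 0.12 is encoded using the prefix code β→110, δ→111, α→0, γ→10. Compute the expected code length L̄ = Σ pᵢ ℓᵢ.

2.24 bits/symbol

L̄ = Σ pᵢ·ℓᵢ = 0.21·3 + 0.35·3 + 0.32·1 + 0.12·2 = 2.24 bits/symbol.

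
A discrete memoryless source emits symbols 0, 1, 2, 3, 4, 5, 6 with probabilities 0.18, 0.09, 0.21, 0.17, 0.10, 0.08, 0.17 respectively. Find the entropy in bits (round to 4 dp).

H = −Σ pᵢ log₂ pᵢ.
−0.18·log₂(0.18) = 0.4453
−0.09·log₂(0.09) = 0.3127
−0.21·log₂(0.21) = 0.4728
−0.17·log₂(0.17) = 0.4346
−0.10·log₂(0.10) = 0.3322
−0.08·log₂(0.08) = 0.2915
−0.17·log₂(0.17) = 0.4346
Sum ≈ 2.7237 → 2.7237 bits.

2.7237 bits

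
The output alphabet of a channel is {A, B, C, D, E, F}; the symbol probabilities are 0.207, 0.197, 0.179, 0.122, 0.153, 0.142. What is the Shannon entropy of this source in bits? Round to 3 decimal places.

H = −Σ pᵢ log₂ pᵢ.
−0.207·log₂(0.207) = 0.4704
−0.197·log₂(0.197) = 0.4617
−0.179·log₂(0.179) = 0.4443
−0.122·log₂(0.122) = 0.3703
−0.153·log₂(0.153) = 0.4144
−0.142·log₂(0.142) = 0.3999
Sum ≈ 2.5609 → 2.561 bits.

2.561 bits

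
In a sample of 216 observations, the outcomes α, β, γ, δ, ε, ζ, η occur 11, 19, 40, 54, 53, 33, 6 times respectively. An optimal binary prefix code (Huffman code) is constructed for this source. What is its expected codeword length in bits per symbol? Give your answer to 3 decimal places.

2.565 bits/symbol

Probabilities are the counts divided by 216.
Repeatedly combine the two least-probable nodes; the expected code length is the sum of the merged weights.
merge 1/36 + 11/216 → 17/216
merge 17/216 + 19/216 → 1/6
merge 11/72 + 1/6 → 23/72
merge 5/27 + 53/216 → 31/72
merge 1/4 + 23/72 → 41/72
merge 31/72 + 41/72 → 1
L = 17/216 + 1/6 + 23/72 + 31/72 + 41/72 + 1 = 277/108 ≈ 2.565 bits/symbol.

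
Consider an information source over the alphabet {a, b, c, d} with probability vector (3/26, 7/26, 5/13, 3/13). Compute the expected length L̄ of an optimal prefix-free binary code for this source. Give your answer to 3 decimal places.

Repeatedly combine the two least-probable nodes; the expected code length is the sum of the merged weights.
merge 3/26 + 3/13 → 9/26
merge 7/26 + 9/26 → 8/13
merge 5/13 + 8/13 → 1
L = 9/26 + 8/13 + 1 = 51/26 ≈ 1.962 bits/symbol.

1.962 bits/symbol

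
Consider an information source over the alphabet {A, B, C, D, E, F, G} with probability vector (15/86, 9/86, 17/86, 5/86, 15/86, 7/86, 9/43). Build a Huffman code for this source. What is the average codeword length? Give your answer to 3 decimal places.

2.733 bits/symbol

Repeatedly combine the two least-probable nodes; the expected code length is the sum of the merged weights.
merge 5/86 + 7/86 → 6/43
merge 9/86 + 6/43 → 21/86
merge 15/86 + 15/86 → 15/43
merge 17/86 + 9/43 → 35/86
merge 21/86 + 15/43 → 51/86
merge 35/86 + 51/86 → 1
L = 6/43 + 21/86 + 15/43 + 35/86 + 51/86 + 1 = 235/86 ≈ 2.733 bits/symbol.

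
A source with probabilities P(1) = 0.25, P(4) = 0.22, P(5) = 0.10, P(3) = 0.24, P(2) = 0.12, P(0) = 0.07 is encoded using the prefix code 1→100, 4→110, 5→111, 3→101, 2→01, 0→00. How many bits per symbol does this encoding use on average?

2.81 bits/symbol

L̄ = Σ pᵢ·ℓᵢ = 0.25·3 + 0.22·3 + 0.10·3 + 0.24·3 + 0.12·2 + 0.07·2 = 2.81 bits/symbol.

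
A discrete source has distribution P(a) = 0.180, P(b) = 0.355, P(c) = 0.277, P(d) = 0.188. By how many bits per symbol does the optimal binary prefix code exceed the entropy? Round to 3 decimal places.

0.058 bits

Entropy H = −Σ p log₂ p ≈ 1.9420 bits.
Huffman merges: 9/50+47/250→46/125; 277/1000+71/200→79/125; 46/125+79/125→1. L = 2 ≈ 2.0000.
L − H = 2.0000 − 1.9420 = 0.058 bits.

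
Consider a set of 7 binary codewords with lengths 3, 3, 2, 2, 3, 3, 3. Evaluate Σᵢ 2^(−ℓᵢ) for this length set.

With common denominator 2^3 = 8: Σ 2^(−ℓᵢ) = 1/8 + 1/8 + 2/8 + 2/8 + 1/8 + 1/8 + 1/8 = 9/8 = 1.125.

1.125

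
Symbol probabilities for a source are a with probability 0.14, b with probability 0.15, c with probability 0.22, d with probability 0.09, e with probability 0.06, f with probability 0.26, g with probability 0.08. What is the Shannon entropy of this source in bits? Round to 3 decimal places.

2.641 bits

H = −Σ pᵢ log₂ pᵢ.
−0.14·log₂(0.14) = 0.3971
−0.15·log₂(0.15) = 0.4105
−0.22·log₂(0.22) = 0.4806
−0.09·log₂(0.09) = 0.3127
−0.06·log₂(0.06) = 0.2435
−0.26·log₂(0.26) = 0.5053
−0.08·log₂(0.08) = 0.2915
Sum ≈ 2.6412 → 2.641 bits.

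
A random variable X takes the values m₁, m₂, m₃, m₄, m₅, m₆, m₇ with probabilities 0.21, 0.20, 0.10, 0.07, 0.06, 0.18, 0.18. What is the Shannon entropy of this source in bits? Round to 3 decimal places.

2.672 bits

H = −Σ pᵢ log₂ pᵢ.
−0.21·log₂(0.21) = 0.4728
−0.20·log₂(0.20) = 0.4644
−0.10·log₂(0.10) = 0.3322
−0.07·log₂(0.07) = 0.2686
−0.06·log₂(0.06) = 0.2435
−0.18·log₂(0.18) = 0.4453
−0.18·log₂(0.18) = 0.4453
Sum ≈ 2.6721 → 2.672 bits.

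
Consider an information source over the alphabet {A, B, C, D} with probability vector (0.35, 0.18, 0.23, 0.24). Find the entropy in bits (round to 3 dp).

H = −Σ pᵢ log₂ pᵢ.
−0.35·log₂(0.35) = 0.5301
−0.18·log₂(0.18) = 0.4453
−0.23·log₂(0.23) = 0.4877
−0.24·log₂(0.24) = 0.4941
Sum ≈ 1.9572 → 1.957 bits.

1.957 bits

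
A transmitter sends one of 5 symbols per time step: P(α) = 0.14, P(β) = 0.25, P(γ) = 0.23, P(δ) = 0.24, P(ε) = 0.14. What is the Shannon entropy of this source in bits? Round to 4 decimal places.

2.2760 bits

H = −Σ pᵢ log₂ pᵢ.
−0.14·log₂(0.14) = 0.3971
−0.25·log₂(0.25) = 0.5000
−0.23·log₂(0.23) = 0.4877
−0.24·log₂(0.24) = 0.4941
−0.14·log₂(0.14) = 0.3971
Sum ≈ 2.2760 → 2.2760 bits.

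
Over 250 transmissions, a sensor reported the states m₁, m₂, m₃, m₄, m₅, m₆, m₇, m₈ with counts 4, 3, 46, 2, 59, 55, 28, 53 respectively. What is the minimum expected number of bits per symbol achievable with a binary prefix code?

Probabilities are the counts divided by 250.
Repeatedly combine the two least-probable nodes; the expected code length is the sum of the merged weights.
merge 1/125 + 3/250 → 1/50
merge 2/125 + 1/50 → 9/250
merge 9/250 + 14/125 → 37/250
merge 37/250 + 23/125 → 83/250
merge 53/250 + 11/50 → 54/125
merge 59/250 + 83/250 → 71/125
merge 54/125 + 71/125 → 1
L = 1/50 + 9/250 + 37/250 + 83/250 + 54/125 + 71/125 + 1 = 317/125 = 2.536 bits/symbol.

2.536 bits/symbol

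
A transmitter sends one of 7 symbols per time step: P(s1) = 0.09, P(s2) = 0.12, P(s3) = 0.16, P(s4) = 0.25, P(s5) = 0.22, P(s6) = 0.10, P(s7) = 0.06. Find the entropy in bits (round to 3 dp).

2.659 bits

H = −Σ pᵢ log₂ pᵢ.
−0.09·log₂(0.09) = 0.3127
−0.12·log₂(0.12) = 0.3671
−0.16·log₂(0.16) = 0.4230
−0.25·log₂(0.25) = 0.5000
−0.22·log₂(0.22) = 0.4806
−0.10·log₂(0.10) = 0.3322
−0.06·log₂(0.06) = 0.2435
Sum ≈ 2.6590 → 2.659 bits.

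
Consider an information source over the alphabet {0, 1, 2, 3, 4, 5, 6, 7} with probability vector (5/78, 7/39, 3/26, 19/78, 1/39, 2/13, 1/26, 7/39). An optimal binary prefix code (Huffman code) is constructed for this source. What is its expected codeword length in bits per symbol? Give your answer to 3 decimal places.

2.769 bits/symbol

Repeatedly combine the two least-probable nodes; the expected code length is the sum of the merged weights.
merge 1/39 + 1/26 → 5/78
merge 5/78 + 5/78 → 5/39
merge 3/26 + 5/39 → 19/78
merge 2/13 + 7/39 → 1/3
merge 7/39 + 19/78 → 11/26
merge 19/78 + 1/3 → 15/26
merge 11/26 + 15/26 → 1
L = 5/78 + 5/39 + 19/78 + 1/3 + 11/26 + 15/26 + 1 = 36/13 ≈ 2.769 bits/symbol.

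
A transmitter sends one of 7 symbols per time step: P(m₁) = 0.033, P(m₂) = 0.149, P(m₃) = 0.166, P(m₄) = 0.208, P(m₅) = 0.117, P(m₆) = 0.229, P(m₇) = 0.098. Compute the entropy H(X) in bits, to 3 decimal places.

2.650 bits

H = −Σ pᵢ log₂ pᵢ.
−0.033·log₂(0.033) = 0.1624
−0.149·log₂(0.149) = 0.4092
−0.166·log₂(0.166) = 0.4301
−0.208·log₂(0.208) = 0.4712
−0.117·log₂(0.117) = 0.3622
−0.229·log₂(0.229) = 0.4870
−0.098·log₂(0.098) = 0.3284
Sum ≈ 2.6505 → 2.650 bits.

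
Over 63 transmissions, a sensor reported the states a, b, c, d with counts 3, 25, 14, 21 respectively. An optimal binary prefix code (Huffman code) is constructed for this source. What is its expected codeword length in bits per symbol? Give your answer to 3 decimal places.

1.873 bits/symbol

Probabilities are the counts divided by 63.
Repeatedly combine the two least-probable nodes; the expected code length is the sum of the merged weights.
merge 1/21 + 2/9 → 17/63
merge 17/63 + 1/3 → 38/63
merge 25/63 + 38/63 → 1
L = 17/63 + 38/63 + 1 = 118/63 ≈ 1.873 bits/symbol.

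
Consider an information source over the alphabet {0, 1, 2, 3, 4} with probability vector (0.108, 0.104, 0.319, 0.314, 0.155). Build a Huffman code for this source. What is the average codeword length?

Repeatedly combine the two least-probable nodes; the expected code length is the sum of the merged weights.
merge 13/125 + 27/250 → 53/250
merge 31/200 + 53/250 → 367/1000
merge 157/500 + 319/1000 → 633/1000
merge 367/1000 + 633/1000 → 1
L = 53/250 + 367/1000 + 633/1000 + 1 = 553/250 = 2.212 bits/symbol.

2.212 bits/symbol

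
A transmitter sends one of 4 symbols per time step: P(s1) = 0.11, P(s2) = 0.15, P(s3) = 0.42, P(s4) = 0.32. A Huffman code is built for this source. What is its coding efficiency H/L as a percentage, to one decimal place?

Entropy H = −Σ p log₂ p ≈ 1.8125 bits.
Huffman merges: 11/100+3/20→13/50; 13/50+8/25→29/50; 21/50+29/50→1. L = 46/25 ≈ 1.8400.
Efficiency = H/L = 1.8125/1.8400 = 98.5%.

98.5%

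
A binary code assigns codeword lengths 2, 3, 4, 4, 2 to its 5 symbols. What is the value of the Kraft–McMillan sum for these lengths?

0.75

With common denominator 2^4 = 16: Σ 2^(−ℓᵢ) = 4/16 + 2/16 + 1/16 + 1/16 + 4/16 = 12/16 = 0.75.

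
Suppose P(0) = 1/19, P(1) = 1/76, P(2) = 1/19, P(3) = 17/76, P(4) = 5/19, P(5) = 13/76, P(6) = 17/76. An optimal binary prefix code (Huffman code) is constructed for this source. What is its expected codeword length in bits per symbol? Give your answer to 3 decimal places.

Repeatedly combine the two least-probable nodes; the expected code length is the sum of the merged weights.
merge 1/76 + 1/19 → 5/76
merge 1/19 + 5/76 → 9/76
merge 9/76 + 13/76 → 11/38
merge 17/76 + 17/76 → 17/38
merge 5/19 + 11/38 → 21/38
merge 17/38 + 21/38 → 1
L = 5/76 + 9/76 + 11/38 + 17/38 + 21/38 + 1 = 47/19 ≈ 2.474 bits/symbol.

2.474 bits/symbol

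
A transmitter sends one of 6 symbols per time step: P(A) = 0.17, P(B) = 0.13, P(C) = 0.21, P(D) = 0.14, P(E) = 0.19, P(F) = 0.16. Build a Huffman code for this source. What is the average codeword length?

Repeatedly combine the two least-probable nodes; the expected code length is the sum of the merged weights.
merge 13/100 + 7/50 → 27/100
merge 4/25 + 17/100 → 33/100
merge 19/100 + 21/100 → 2/5
merge 27/100 + 33/100 → 3/5
merge 2/5 + 3/5 → 1
L = 27/100 + 33/100 + 2/5 + 3/5 + 1 = 13/5 = 2.6 bits/symbol.

2.6 bits/symbol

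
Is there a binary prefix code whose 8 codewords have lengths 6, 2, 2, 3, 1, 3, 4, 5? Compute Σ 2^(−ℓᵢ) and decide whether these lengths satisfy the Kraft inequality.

With common denominator 2^6 = 64: Σ 2^(−ℓᵢ) = 1/64 + 16/64 + 16/64 + 8/64 + 32/64 + 8/64 + 4/64 + 2/64 = 87/64 = 1.359375.
Kraft's inequality requires Σ ≤ 1; here Σ = 1.359375 > 1, so no such prefix code exists.

1.359375; no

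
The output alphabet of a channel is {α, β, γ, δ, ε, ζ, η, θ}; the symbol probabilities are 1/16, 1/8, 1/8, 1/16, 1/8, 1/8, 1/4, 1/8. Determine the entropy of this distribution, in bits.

Each probability is a power of 1/2, so log₂(1/p) is an integer.
H = Σ p·log₂(1/p) = 1/16·4 + 1/8·3 + 1/8·3 + 1/16·4 + 1/8·3 + 1/8·3 + 1/4·2 + 1/8·3 = 2.875 bits.

2.875 bits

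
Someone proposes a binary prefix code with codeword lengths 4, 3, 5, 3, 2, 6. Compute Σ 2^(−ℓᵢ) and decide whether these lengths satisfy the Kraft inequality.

0.609375; yes

With common denominator 2^6 = 64: Σ 2^(−ℓᵢ) = 4/64 + 8/64 + 2/64 + 8/64 + 16/64 + 1/64 = 39/64 = 0.609375.
Kraft's inequality requires Σ ≤ 1; here Σ = 0.609375 ≤ 1, so such a prefix code exists.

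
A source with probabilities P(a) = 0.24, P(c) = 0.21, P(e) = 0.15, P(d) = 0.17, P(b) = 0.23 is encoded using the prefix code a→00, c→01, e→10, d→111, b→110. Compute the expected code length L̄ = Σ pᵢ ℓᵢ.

L̄ = Σ pᵢ·ℓᵢ = 0.24·2 + 0.21·2 + 0.15·2 + 0.17·3 + 0.23·3 = 2.4 bits/symbol.

2.4 bits/symbol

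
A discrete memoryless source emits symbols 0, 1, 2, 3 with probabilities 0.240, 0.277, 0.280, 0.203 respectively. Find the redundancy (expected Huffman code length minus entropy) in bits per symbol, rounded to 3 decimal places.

0.012 bits

Entropy H = −Σ p log₂ p ≈ 1.9884 bits.
Huffman merges: 203/1000+6/25→443/1000; 277/1000+7/25→557/1000; 443/1000+557/1000→1. L = 2 ≈ 2.0000.
L − H = 2.0000 − 1.9884 = 0.012 bits.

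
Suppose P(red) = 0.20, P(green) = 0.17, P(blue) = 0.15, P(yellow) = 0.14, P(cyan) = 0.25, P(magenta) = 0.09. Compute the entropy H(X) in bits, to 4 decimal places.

H = −Σ pᵢ log₂ pᵢ.
−0.20·log₂(0.20) = 0.4644
−0.17·log₂(0.17) = 0.4346
−0.15·log₂(0.15) = 0.4105
−0.14·log₂(0.14) = 0.3971
−0.25·log₂(0.25) = 0.5000
−0.09·log₂(0.09) = 0.3127
Sum ≈ 2.5193 → 2.5193 bits.

2.5193 bits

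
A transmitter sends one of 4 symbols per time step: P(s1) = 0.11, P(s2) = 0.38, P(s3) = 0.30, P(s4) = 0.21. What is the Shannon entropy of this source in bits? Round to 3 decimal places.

H = −Σ pᵢ log₂ pᵢ.
−0.11·log₂(0.11) = 0.3503
−0.38·log₂(0.38) = 0.5305
−0.30·log₂(0.30) = 0.5211
−0.21·log₂(0.21) = 0.4728
Sum ≈ 1.8747 → 1.875 bits.

1.875 bits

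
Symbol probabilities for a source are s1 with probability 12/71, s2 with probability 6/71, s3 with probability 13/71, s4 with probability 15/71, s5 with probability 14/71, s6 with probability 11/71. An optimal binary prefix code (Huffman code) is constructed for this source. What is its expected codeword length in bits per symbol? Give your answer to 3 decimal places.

2.592 bits/symbol

Repeatedly combine the two least-probable nodes; the expected code length is the sum of the merged weights.
merge 6/71 + 11/71 → 17/71
merge 12/71 + 13/71 → 25/71
merge 14/71 + 15/71 → 29/71
merge 17/71 + 25/71 → 42/71
merge 29/71 + 42/71 → 1
L = 17/71 + 25/71 + 29/71 + 42/71 + 1 = 184/71 ≈ 2.592 bits/symbol.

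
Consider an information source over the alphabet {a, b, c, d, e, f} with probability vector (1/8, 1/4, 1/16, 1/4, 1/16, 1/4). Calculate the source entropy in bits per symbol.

2.375 bits

Each probability is a power of 1/2, so log₂(1/p) is an integer.
H = Σ p·log₂(1/p) = 1/8·3 + 1/4·2 + 1/16·4 + 1/4·2 + 1/16·4 + 1/4·2 = 2.375 bits.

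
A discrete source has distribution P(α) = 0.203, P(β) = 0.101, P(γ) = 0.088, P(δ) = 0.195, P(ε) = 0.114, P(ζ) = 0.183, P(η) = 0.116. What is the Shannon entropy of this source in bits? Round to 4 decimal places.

2.7355 bits

H = −Σ pᵢ log₂ pᵢ.
−0.203·log₂(0.203) = 0.4670
−0.101·log₂(0.101) = 0.3341
−0.088·log₂(0.088) = 0.3086
−0.195·log₂(0.195) = 0.4599
−0.114·log₂(0.114) = 0.3571
−0.183·log₂(0.183) = 0.4484
−0.116·log₂(0.116) = 0.3605
Sum ≈ 2.7355 → 2.7355 bits.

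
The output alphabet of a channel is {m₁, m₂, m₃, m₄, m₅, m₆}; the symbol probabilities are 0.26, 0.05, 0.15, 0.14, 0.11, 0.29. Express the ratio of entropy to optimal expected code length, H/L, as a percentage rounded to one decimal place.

97.8%

Entropy H = −Σ p log₂ p ≈ 2.3972 bits.
Huffman merges: 1/20+11/100→4/25; 7/50+3/20→29/100; 4/25+13/50→21/50; 29/100+29/100→29/50; 21/50+29/50→1. L = 49/20 ≈ 2.4500.
Efficiency = H/L = 2.3972/2.4500 = 97.8%.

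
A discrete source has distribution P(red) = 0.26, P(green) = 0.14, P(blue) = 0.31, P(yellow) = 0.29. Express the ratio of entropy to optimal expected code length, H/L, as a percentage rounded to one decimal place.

97.2%

Entropy H = −Σ p log₂ p ≈ 1.9441 bits.
Huffman merges: 7/50+13/50→2/5; 29/100+31/100→3/5; 2/5+3/5→1. L = 2 ≈ 2.0000.
Efficiency = H/L = 1.9441/2.0000 = 97.2%.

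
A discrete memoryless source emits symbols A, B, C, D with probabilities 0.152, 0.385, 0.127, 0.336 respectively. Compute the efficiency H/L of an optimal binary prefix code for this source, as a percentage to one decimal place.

97.7%

Entropy H = −Σ p log₂ p ≈ 1.8501 bits.
Huffman merges: 127/1000+19/125→279/1000; 279/1000+42/125→123/200; 77/200+123/200→1. L = 947/500 ≈ 1.8940.
Efficiency = H/L = 1.8501/1.8940 = 97.7%.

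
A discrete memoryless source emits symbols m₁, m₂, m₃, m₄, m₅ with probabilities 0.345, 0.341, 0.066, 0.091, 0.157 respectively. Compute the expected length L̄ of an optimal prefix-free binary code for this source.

2.126 bits/symbol

Repeatedly combine the two least-probable nodes; the expected code length is the sum of the merged weights.
merge 33/500 + 91/1000 → 157/1000
merge 157/1000 + 157/1000 → 157/500
merge 157/500 + 341/1000 → 131/200
merge 69/200 + 131/200 → 1
L = 157/1000 + 157/500 + 131/200 + 1 = 1063/500 = 2.126 bits/symbol.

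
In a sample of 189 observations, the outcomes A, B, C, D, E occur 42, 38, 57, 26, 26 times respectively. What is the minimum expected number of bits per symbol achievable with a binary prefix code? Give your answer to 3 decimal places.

2.275 bits/symbol

Probabilities are the counts divided by 189.
Repeatedly combine the two least-probable nodes; the expected code length is the sum of the merged weights.
merge 26/189 + 26/189 → 52/189
merge 38/189 + 2/9 → 80/189
merge 52/189 + 19/63 → 109/189
merge 80/189 + 109/189 → 1
L = 52/189 + 80/189 + 109/189 + 1 = 430/189 ≈ 2.275 bits/symbol.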